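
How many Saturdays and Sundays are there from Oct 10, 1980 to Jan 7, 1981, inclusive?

Oct 10, 1980 is a Friday.
The range spans 90 days (inclusive of both endpoints).
90 = 7 × 12 + 6, so there are 12 full weeks plus 6 extra days.
Each full week contributes 2 weekend days (Sat, Sun): 12 × 2 = 24.
The 6 extra days are Friday, Saturday, Sunday, Monday, Tuesday, Wednesday — 2 of them qualify.
Total: 24 + 2 = 26.

26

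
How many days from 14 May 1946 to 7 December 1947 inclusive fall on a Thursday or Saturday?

164

14 May 1946 is a Tuesday.
That's 573 days from start to end, counting both.
573 = 7 × 81 + 6, so there are 81 full weeks plus 6 extra days.
Each full week contributes 2 days from the set (Thu, Sat): 81 × 2 = 162.
The 6 extra days are Tuesday, Wednesday, Thursday, Friday, Saturday, Sunday — 2 of them qualify.
Total: 162 + 2 = 164.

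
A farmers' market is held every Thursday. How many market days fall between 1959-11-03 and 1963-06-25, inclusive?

1959-11-03 is a Tuesday.
That's 1331 days from start to end, counting both.
1331 = 7 × 190 + 1, so there are 190 full weeks plus 1 extra day.
Each full week contributes one Thursday: 190 so far.
The 1 extra day is Tue — none qualify.
Total: 190 + 0 = 190.

190 Thursdays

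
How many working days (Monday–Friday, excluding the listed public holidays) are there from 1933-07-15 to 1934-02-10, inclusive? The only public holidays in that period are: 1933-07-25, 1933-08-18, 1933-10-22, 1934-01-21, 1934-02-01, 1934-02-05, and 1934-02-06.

1933-07-15 is a Saturday.
From 1933-07-15 to 1934-02-10 is 211 days inclusive.
211 = 7 × 30 + 1, so there are 30 full weeks plus 1 extra day.
Each full week contributes 5 weekdays (Mon–Fri): 30 × 5 = 150.
The 1 extra day is Saturday — none qualify.
Total: 150 + 0 = 150.
Holidays: 1933-07-25 (Tue); 1933-08-18 (Fri); 1933-10-22 (Sun); 1934-01-21 (Sun); 1934-02-01 (Thu); 1934-02-05 (Mon); 1934-02-06 (Tue).
5 of the 7 holidays fall on weekdays; the rest are weekends and were already excluded.
Business days: 150 − 5 = 145.

145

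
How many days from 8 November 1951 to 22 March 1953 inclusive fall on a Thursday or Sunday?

8 November 1951 is a Thursday.
The range spans 501 days (inclusive of both endpoints).
501 = 7 × 71 + 4, so there are 71 full weeks plus 4 extra days.
Each full week contributes 2 days from the set (Thu, Sun): 71 × 2 = 142.
The 4 extra days are Thursday, Friday, Saturday, Sunday — 2 of them qualify.
Total: 142 + 2 = 144.

144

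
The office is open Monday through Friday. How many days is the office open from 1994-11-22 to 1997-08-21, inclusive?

1994-11-22 is a Tuesday.
The range spans 1004 days (inclusive of both endpoints).
1004 = 7 × 143 + 3, so there are 143 full weeks plus 3 extra days.
Each full week contributes 5 weekdays (Mon–Fri): 143 × 5 = 715.
The 3 extra days are Tuesday, Wednesday, Thursday — 3 of them qualify.
Total: 715 + 3 = 718.

718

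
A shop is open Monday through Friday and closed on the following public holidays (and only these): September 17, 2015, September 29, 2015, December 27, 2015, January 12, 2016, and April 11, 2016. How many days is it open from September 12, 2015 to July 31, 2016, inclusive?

226

September 12, 2015 is a Saturday.
That's 324 days from start to end, counting both.
324 = 7 × 46 + 2, so there are 46 full weeks plus 2 extra days.
Each full week contributes 5 weekdays (Mon–Fri): 46 × 5 = 230.
The 2 extra days are Saturday, Sunday — none qualify.
Total: 230 + 0 = 230.
Holidays: September 17, 2015 (Thu); September 29, 2015 (Tue); December 27, 2015 (Sun); January 12, 2016 (Tue); April 11, 2016 (Mon).
4 of the 5 holidays fall on weekdays; the rest are weekends and were already excluded.
Business days: 230 − 4 = 226.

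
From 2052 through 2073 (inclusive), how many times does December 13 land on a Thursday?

Day of week of December 13 in each year:
2052: Fri, 2053: Sat, 2054: Sun, 2055: Mon, 2056: Wed, 2057: Thu ✓, 2058: Fri, 2059: Sat, 2060: Mon, 2061: Tue, 2062: Wed, 2063: Thu ✓, 2064: Sat, 2065: Sun, 2066: Mon, 2067: Tue, 2068: Thu ✓, 2069: Fri, 2070: Sat, 2071: Sun, 2072: Tue, 2073: Wed
Thursdays: 2057, 2063, 2068.

3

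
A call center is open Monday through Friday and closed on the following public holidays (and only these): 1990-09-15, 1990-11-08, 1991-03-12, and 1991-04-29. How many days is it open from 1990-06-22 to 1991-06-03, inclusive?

1990-06-22 is a Friday.
From 1990-06-22 to 1991-06-03 is 347 days inclusive.
347 = 7 × 49 + 4, so there are 49 full weeks plus 4 extra days.
Each full week contributes 5 weekdays (Mon–Fri): 49 × 5 = 245.
The 4 extra days are Fri, Sat, Sun, Mon — 2 of them qualify.
Total: 245 + 2 = 247.
Holidays: 1990-09-15 (Sat); 1990-11-08 (Thu); 1991-03-12 (Tue); 1991-04-29 (Mon).
3 of the 4 holidays fall on weekdays; the rest are weekends and were already excluded.
Business days: 247 − 3 = 244.

244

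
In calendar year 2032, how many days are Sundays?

52

Jan 1, 2032 is a Thursday.
The range spans 366 days (inclusive of both endpoints).
366 = 7 × 52 + 2, so there are 52 full weeks plus 2 extra days.
Each full week contributes one Sunday: 52 so far.
The 2 extra days are Thu, Fri — none qualify.
Total: 52 + 0 = 52.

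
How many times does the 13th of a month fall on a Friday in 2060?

The 13th falls on a Friday when the month's 13th has weekday Fri.
Jan 13 is Tue; Feb 13 is Fri ✓; Mar 13 is Sat; Apr 13 is Tue; May 13 is Thu; Jun 13 is Sun; Jul 13 is Tue; Aug 13 is Fri ✓; Sep 13 is Mon; Oct 13 is Wed; Nov 13 is Sat; Dec 13 is Mon.
Friday the 13ths: Feb, Aug.

2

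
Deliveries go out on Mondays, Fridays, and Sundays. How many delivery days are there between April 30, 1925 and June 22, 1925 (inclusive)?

24

April 30, 1925 is a Thursday.
From April 30, 1925 to June 22, 1925 is 54 days inclusive.
54 = 7 × 7 + 5, so there are 7 full weeks plus 5 extra days.
Each full week contributes 3 days from the set (Mon, Fri, Sun): 7 × 3 = 21.
The 5 extra days are Thu, Fri, Sat, Sun, Mon — 3 of them qualify.
Total: 21 + 3 = 24.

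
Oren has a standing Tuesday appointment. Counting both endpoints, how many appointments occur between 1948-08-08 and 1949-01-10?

22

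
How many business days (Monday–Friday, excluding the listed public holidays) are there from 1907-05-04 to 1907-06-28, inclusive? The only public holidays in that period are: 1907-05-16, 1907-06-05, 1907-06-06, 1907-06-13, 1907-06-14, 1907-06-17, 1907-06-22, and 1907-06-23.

34 business days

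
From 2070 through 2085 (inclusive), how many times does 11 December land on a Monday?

3

Day of week of December 11 in each year:
2070: Thu, 2071: Fri, 2072: Sun, 2073: Mon ✓, 2074: Tue, 2075: Wed, 2076: Fri, 2077: Sat, 2078: Sun, 2079: Mon ✓, 2080: Wed, 2081: Thu, 2082: Fri, 2083: Sat, 2084: Mon ✓, 2085: Tue
Mondays: 2073, 2079, 2084.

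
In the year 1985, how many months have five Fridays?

A month has five Fridays exactly when Friday falls within its first (length − 28) days.
Jan: 31 days, starts Tue → 5 of Tue, Wed, Thu
Feb: 28 days, starts Fri → 5 of (none)
Mar: 31 days, starts Fri → 5 of Fri, Sat, Sun ✓
Apr: 30 days, starts Mon → 5 of Mon, Tue
May: 31 days, starts Wed → 5 of Wed, Thu, Fri ✓
Jun: 30 days, starts Sat → 5 of Sat, Sun
Jul: 31 days, starts Mon → 5 of Mon, Tue, Wed
Aug: 31 days, starts Thu → 5 of Thu, Fri, Sat ✓
Sep: 30 days, starts Sun → 5 of Sun, Mon
Oct: 31 days, starts Tue → 5 of Tue, Wed, Thu
Nov: 30 days, starts Fri → 5 of Fri, Sat ✓
Dec: 31 days, starts Sun → 5 of Sun, Mon, Tue
Months with five Fridays: Mar, May, Aug, Nov.

4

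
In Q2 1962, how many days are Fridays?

April 1, 1962 is a Sunday.
The range spans 91 days (inclusive of both endpoints).
91 = 7 × 13, so the span is exactly 13 full weeks.
Each full week contributes one Friday: 13 so far.

13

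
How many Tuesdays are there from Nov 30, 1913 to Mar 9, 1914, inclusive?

14

Nov 30, 1913 is a Sunday.
That's 100 days from start to end, counting both.
100 = 7 × 14 + 2, so there are 14 full weeks plus 2 extra days.
Each full week contributes one Tuesday: 14 so far.
The 2 extra days are Sun, Mon — none qualify.
Total: 14 + 0 = 14.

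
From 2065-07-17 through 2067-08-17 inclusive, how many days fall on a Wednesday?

109 Wednesdays

2065-07-17 is a Friday.
That's 762 days from start to end, counting both.
762 = 7 × 108 + 6, so there are 108 full weeks plus 6 extra days.
Each full week contributes one Wednesday: 108 so far.
The 6 extra days are Friday, Saturday, Sunday, Monday, Tuesday, Wednesday — 1 of them qualifies.
Total: 108 + 1 = 109.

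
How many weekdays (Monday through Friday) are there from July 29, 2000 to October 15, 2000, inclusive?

55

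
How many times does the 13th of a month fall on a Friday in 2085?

The 13th falls on a Friday when the month's 13th has weekday Fri.
Jan 13 is Sat; Feb 13 is Tue; Mar 13 is Tue; Apr 13 is Fri ✓; May 13 is Sun; Jun 13 is Wed; Jul 13 is Fri ✓; Aug 13 is Mon; Sep 13 is Thu; Oct 13 is Sat; Nov 13 is Tue; Dec 13 is Thu.
Friday the 13ths: Apr, Jul.

2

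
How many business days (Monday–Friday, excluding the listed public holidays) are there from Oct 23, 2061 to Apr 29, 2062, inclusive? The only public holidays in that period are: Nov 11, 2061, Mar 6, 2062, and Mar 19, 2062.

Oct 23, 2061 is a Sunday.
The range spans 189 days (inclusive of both endpoints).
189 = 7 × 27, so the span is exactly 27 full weeks.
Each full week contributes 5 weekdays (Mon–Fri): 27 × 5 = 135.
Total: 135.
Holidays: Nov 11, 2061 (Fri); Mar 6, 2062 (Mon); Mar 19, 2062 (Sun).
2 of the 3 holidays fall on weekdays; the rest are weekends and were already excluded.
Business days: 135 − 2 = 133.

133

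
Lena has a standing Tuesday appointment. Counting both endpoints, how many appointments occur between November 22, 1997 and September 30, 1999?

97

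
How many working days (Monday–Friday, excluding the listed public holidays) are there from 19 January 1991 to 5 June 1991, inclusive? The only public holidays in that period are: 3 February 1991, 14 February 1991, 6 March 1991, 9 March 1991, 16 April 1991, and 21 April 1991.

19 January 1991 is a Saturday.
The range spans 138 days (inclusive of both endpoints).
138 = 7 × 19 + 5, so there are 19 full weeks plus 5 extra days.
Each full week contributes 5 weekdays (Mon–Fri): 19 × 5 = 95.
The 5 extra days are Sat, Sun, Mon, Tue, Wed — 3 of them qualify.
Total: 95 + 3 = 98.
Holidays: 3 February 1991 (Sun); 14 February 1991 (Thu); 6 March 1991 (Wed); 9 March 1991 (Sat); 16 April 1991 (Tue); 21 April 1991 (Sun).
3 of the 6 holidays fall on weekdays; the rest are weekends and were already excluded.
Business days: 98 − 3 = 95.

95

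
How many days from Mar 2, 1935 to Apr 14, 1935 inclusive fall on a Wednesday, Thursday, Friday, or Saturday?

Mar 2, 1935 is a Saturday.
That's 44 days from start to end, counting both.
44 = 7 × 6 + 2, so there are 6 full weeks plus 2 extra days.
Each full week contributes 4 days from the set (Wed, Thu, Fri, Sat): 6 × 4 = 24.
The 2 extra days are Sat, Sun — 1 of them qualifies.
Total: 24 + 1 = 25.

25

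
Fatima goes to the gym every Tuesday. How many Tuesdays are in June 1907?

Jun 1, 1907 is a Saturday.
From Jun 1, 1907 to Jun 30, 1907 is 30 days inclusive.
30 = 7 × 4 + 2, so there are 4 full weeks plus 2 extra days.
Each full week contributes one Tuesday: 4 so far.
The 2 extra days are Saturday, Sunday — none qualify.
Total: 4 + 0 = 4.

4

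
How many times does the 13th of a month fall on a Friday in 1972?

The 13th falls on a Friday when the month's 13th has weekday Fri.
Jan 13 is Thu; Feb 13 is Sun; Mar 13 is Mon; Apr 13 is Thu; May 13 is Sat; Jun 13 is Tue; Jul 13 is Thu; Aug 13 is Sun; Sep 13 is Wed; Oct 13 is Fri ✓; Nov 13 is Mon; Dec 13 is Wed.
Friday the 13ths: Oct.

1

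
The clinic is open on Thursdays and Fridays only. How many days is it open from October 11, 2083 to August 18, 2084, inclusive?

90

October 11, 2083 is a Monday.
That's 313 days from start to end, counting both.
313 = 7 × 44 + 5, so there are 44 full weeks plus 5 extra days.
Each full week contributes 2 days from the set (Thu, Fri): 44 × 2 = 88.
The 5 extra days are Mon, Tue, Wed, Thu, Fri — 2 of them qualify.
Total: 88 + 2 = 90.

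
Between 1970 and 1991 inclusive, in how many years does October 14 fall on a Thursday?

Day of week of October 14 in each year:
1970: Wed, 1971: Thu ✓, 1972: Sat, 1973: Sun, 1974: Mon, 1975: Tue, 1976: Thu ✓, 1977: Fri, 1978: Sat, 1979: Sun, 1980: Tue, 1981: Wed, 1982: Thu ✓, 1983: Fri, 1984: Sun, 1985: Mon, 1986: Tue, 1987: Wed, 1988: Fri, 1989: Sat, 1990: Sun, 1991: Mon
Thursdays: 1971, 1976, 1982.

3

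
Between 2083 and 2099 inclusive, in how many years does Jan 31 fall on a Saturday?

Day of week of January 31 in each year:
2083: Sun, 2084: Mon, 2085: Wed, 2086: Thu, 2087: Fri, 2088: Sat ✓, 2089: Mon, 2090: Tue, 2091: Wed, 2092: Thu, 2093: Sat ✓, 2094: Sun, 2095: Mon, 2096: Tue, 2097: Thu, 2098: Fri, 2099: Sat ✓
Saturdays: 2088, 2093, 2099.

3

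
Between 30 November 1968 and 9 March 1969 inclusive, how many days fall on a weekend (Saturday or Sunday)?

30 November 1968 is a Saturday.
From 30 November 1968 to 9 March 1969 is 100 days inclusive.
100 = 7 × 14 + 2, so there are 14 full weeks plus 2 extra days.
Each full week contributes 2 weekend days (Sat, Sun): 14 × 2 = 28.
The 2 extra days are Saturday, Sunday — 2 of them qualify.
Total: 28 + 2 = 30.

30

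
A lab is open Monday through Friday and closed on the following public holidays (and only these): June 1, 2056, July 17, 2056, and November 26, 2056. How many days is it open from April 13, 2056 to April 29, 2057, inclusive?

April 13, 2056 is a Thursday.
The range spans 382 days (inclusive of both endpoints).
382 = 7 × 54 + 4, so there are 54 full weeks plus 4 extra days.
Each full week contributes 5 weekdays (Mon–Fri): 54 × 5 = 270.
The 4 extra days are Thu, Fri, Sat, Sun — 2 of them qualify.
Total: 270 + 2 = 272.
Holidays: June 1, 2056 (Thu); July 17, 2056 (Mon); November 26, 2056 (Sun).
2 of the 3 holidays fall on weekdays; the rest are weekends and were already excluded.
Business days: 272 − 2 = 270.

270 business days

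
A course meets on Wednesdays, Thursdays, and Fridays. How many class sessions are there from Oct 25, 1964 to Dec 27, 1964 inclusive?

Oct 25, 1964 is a Sunday.
From Oct 25, 1964 to Dec 27, 1964 is 64 days inclusive.
64 = 7 × 9 + 1, so there are 9 full weeks plus 1 extra day.
Each full week contributes 3 days from the set (Wed, Thu, Fri): 9 × 3 = 27.
The 1 extra day is Sun — none qualify.
Total: 27 + 0 = 27.

27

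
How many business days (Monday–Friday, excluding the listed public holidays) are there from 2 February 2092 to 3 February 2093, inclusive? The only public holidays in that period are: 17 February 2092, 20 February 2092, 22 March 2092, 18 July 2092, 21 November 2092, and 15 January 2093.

258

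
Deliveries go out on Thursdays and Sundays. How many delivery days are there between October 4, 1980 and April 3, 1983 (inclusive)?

October 4, 1980 is a Saturday.
From October 4, 1980 to April 3, 1983 is 912 days inclusive.
912 = 7 × 130 + 2, so there are 130 full weeks plus 2 extra days.
Each full week contributes 2 days from the set (Thu, Sun): 130 × 2 = 260.
The 2 extra days are Saturday, Sunday — 1 of them qualifies.
Total: 260 + 1 = 261.

261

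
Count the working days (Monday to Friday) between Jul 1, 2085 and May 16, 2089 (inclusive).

1011 weekdays

Jul 1, 2085 is a Sunday.
The range spans 1416 days (inclusive of both endpoints).
1416 = 7 × 202 + 2, so there are 202 full weeks plus 2 extra days.
Each full week contributes 5 weekdays (Mon–Fri): 202 × 5 = 1010.
The 2 extra days are Sunday, Monday — 1 of them qualifies.
Total: 1010 + 1 = 1011.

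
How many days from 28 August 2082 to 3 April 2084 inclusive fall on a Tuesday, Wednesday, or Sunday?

28 August 2082 is a Friday.
That's 585 days from start to end, counting both.
585 = 7 × 83 + 4, so there are 83 full weeks plus 4 extra days.
Each full week contributes 3 days from the set (Tue, Wed, Sun): 83 × 3 = 249.
The 4 extra days are Fri, Sat, Sun, Mon — 1 of them qualifies.
Total: 249 + 1 = 250.

250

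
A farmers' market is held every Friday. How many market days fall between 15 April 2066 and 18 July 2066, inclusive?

15 April 2066 is a Thursday.
That's 95 days from start to end, counting both.
95 = 7 × 13 + 4, so there are 13 full weeks plus 4 extra days.
Each full week contributes one Friday: 13 so far.
The 4 extra days are Thursday, Friday, Saturday, Sunday — 1 of them qualifies.
Total: 13 + 1 = 14.

14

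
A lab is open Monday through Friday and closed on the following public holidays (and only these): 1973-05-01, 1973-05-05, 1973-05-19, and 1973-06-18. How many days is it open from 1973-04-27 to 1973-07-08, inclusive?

49 business days

1973-04-27 is a Friday.
From 1973-04-27 to 1973-07-08 is 73 days inclusive.
73 = 7 × 10 + 3, so there are 10 full weeks plus 3 extra days.
Each full week contributes 5 weekdays (Mon–Fri): 10 × 5 = 50.
The 3 extra days are Friday, Saturday, Sunday — 1 of them qualifies.
Total: 50 + 1 = 51.
Holidays: 1973-05-01 (Tue); 1973-05-05 (Sat); 1973-05-19 (Sat); 1973-06-18 (Mon).
2 of the 4 holidays fall on weekdays; the rest are weekends and were already excluded.
Business days: 51 − 2 = 49.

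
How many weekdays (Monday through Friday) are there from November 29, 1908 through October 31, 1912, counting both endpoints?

November 29, 1908 is a Sunday.
That's 1433 days from start to end, counting both.
1433 = 7 × 204 + 5, so there are 204 full weeks plus 5 extra days.
Each full week contributes 5 weekdays (Mon–Fri): 204 × 5 = 1020.
The 5 extra days are Sunday, Monday, Tuesday, Wednesday, Thursday — 4 of them qualify.
Total: 1020 + 4 = 1024.

1024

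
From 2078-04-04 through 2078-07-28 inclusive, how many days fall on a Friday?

2078-04-04 is a Monday.
That's 116 days from start to end, counting both.
116 = 7 × 16 + 4, so there are 16 full weeks plus 4 extra days.
Each full week contributes one Friday: 16 so far.
The 4 extra days are Mon, Tue, Wed, Thu — none qualify.
Total: 16 + 0 = 16.

16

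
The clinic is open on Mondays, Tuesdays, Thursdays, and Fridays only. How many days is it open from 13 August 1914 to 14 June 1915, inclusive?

175

13 August 1914 is a Thursday.
The range spans 306 days (inclusive of both endpoints).
306 = 7 × 43 + 5, so there are 43 full weeks plus 5 extra days.
Each full week contributes 4 days from the set (Mon, Tue, Thu, Fri): 43 × 4 = 172.
The 5 extra days are Thu, Fri, Sat, Sun, Mon — 3 of them qualify.
Total: 172 + 3 = 175.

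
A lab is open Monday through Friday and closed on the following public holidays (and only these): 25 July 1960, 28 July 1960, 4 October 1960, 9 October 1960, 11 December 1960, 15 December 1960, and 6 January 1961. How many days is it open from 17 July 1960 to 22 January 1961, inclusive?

17 July 1960 is a Sunday.
The range spans 190 days (inclusive of both endpoints).
190 = 7 × 27 + 1, so there are 27 full weeks plus 1 extra day.
Each full week contributes 5 weekdays (Mon–Fri): 27 × 5 = 135.
The 1 extra day is Sun — none qualify.
Total: 135 + 0 = 135.
Holidays: 25 July 1960 (Mon); 28 July 1960 (Thu); 4 October 1960 (Tue); 9 October 1960 (Sun); 11 December 1960 (Sun); 15 December 1960 (Thu); 6 January 1961 (Fri).
5 of the 7 holidays fall on weekdays; the rest are weekends and were already excluded.
Business days: 135 − 5 = 130.

130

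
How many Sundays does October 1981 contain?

4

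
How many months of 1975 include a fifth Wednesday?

5

A month has five Wednesdays exactly when Wednesday falls within its first (length − 28) days.
Jan: 31 days, starts Wed → 5 of Wed, Thu, Fri ✓
Feb: 28 days, starts Sat → 5 of (none)
Mar: 31 days, starts Sat → 5 of Sat, Sun, Mon
Apr: 30 days, starts Tue → 5 of Tue, Wed ✓
May: 31 days, starts Thu → 5 of Thu, Fri, Sat
Jun: 30 days, starts Sun → 5 of Sun, Mon
Jul: 31 days, starts Tue → 5 of Tue, Wed, Thu ✓
Aug: 31 days, starts Fri → 5 of Fri, Sat, Sun
Sep: 30 days, starts Mon → 5 of Mon, Tue
Oct: 31 days, starts Wed → 5 of Wed, Thu, Fri ✓
Nov: 30 days, starts Sat → 5 of Sat, Sun
Dec: 31 days, starts Mon → 5 of Mon, Tue, Wed ✓
Months with five Wednesdays: Jan, Apr, Jul, Oct, Dec.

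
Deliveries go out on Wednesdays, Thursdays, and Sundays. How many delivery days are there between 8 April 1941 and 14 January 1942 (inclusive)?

8 April 1941 is a Tuesday.
That's 282 days from start to end, counting both.
282 = 7 × 40 + 2, so there are 40 full weeks plus 2 extra days.
Each full week contributes 3 days from the set (Wed, Thu, Sun): 40 × 3 = 120.
The 2 extra days are Tuesday, Wednesday — 1 of them qualifies.
Total: 120 + 1 = 121.

121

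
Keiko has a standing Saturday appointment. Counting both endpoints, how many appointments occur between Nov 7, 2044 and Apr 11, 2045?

22

Nov 7, 2044 is a Monday.
That's 156 days from start to end, counting both.
156 = 7 × 22 + 2, so there are 22 full weeks plus 2 extra days.
Each full week contributes one Saturday: 22 so far.
The 2 extra days are Monday, Tuesday — none qualify.
Total: 22 + 0 = 22.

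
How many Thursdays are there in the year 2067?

January 1, 2067 is a Saturday.
From January 1, 2067 to December 31, 2067 is 365 days inclusive.
365 = 7 × 52 + 1, so there are 52 full weeks plus 1 extra day.
Each full week contributes one Thursday: 52 so far.
The 1 extra day is Sat — none qualify.
Total: 52 + 0 = 52.

52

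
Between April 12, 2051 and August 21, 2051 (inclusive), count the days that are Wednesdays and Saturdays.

April 12, 2051 is a Wednesday.
From April 12, 2051 to August 21, 2051 is 132 days inclusive.
132 = 7 × 18 + 6, so there are 18 full weeks plus 6 extra days.
Each full week contributes 2 days from the set (Wed, Sat): 18 × 2 = 36.
The 6 extra days are Wednesday, Thursday, Friday, Saturday, Sunday, Monday — 2 of them qualify.
Total: 36 + 2 = 38.

38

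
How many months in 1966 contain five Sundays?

A month has five Sundays exactly when Sunday falls within its first (length − 28) days.
Jan: 31 days, starts Sat → 5 of Sat, Sun, Mon ✓
Feb: 28 days, starts Tue → 5 of (none)
Mar: 31 days, starts Tue → 5 of Tue, Wed, Thu
Apr: 30 days, starts Fri → 5 of Fri, Sat
May: 31 days, starts Sun → 5 of Sun, Mon, Tue ✓
Jun: 30 days, starts Wed → 5 of Wed, Thu
Jul: 31 days, starts Fri → 5 of Fri, Sat, Sun ✓
Aug: 31 days, starts Mon → 5 of Mon, Tue, Wed
Sep: 30 days, starts Thu → 5 of Thu, Fri
Oct: 31 days, starts Sat → 5 of Sat, Sun, Mon ✓
Nov: 30 days, starts Tue → 5 of Tue, Wed
Dec: 31 days, starts Thu → 5 of Thu, Fri, Sat
Months with five Sundays: Jan, May, Jul, Oct.

4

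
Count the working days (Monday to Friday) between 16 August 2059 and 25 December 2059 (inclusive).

94 weekdays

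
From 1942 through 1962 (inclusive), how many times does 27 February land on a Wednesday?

3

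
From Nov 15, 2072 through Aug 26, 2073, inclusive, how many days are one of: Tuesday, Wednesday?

82

Nov 15, 2072 is a Tuesday.
The range spans 285 days (inclusive of both endpoints).
285 = 7 × 40 + 5, so there are 40 full weeks plus 5 extra days.
Each full week contributes 2 days from the set (Tue, Wed): 40 × 2 = 80.
The 5 extra days are Tuesday, Wednesday, Thursday, Friday, Saturday — 2 of them qualify.
Total: 80 + 2 = 82.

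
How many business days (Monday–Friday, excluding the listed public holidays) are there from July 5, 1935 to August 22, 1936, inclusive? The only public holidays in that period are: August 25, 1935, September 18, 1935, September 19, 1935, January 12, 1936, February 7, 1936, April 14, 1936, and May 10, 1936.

July 5, 1935 is a Friday.
From July 5, 1935 to August 22, 1936 is 415 days inclusive.
415 = 7 × 59 + 2, so there are 59 full weeks plus 2 extra days.
Each full week contributes 5 weekdays (Mon–Fri): 59 × 5 = 295.
The 2 extra days are Friday, Saturday — 1 of them qualifies.
Total: 295 + 1 = 296.
Holidays: August 25, 1935 (Sun); September 18, 1935 (Wed); September 19, 1935 (Thu); January 12, 1936 (Sun); February 7, 1936 (Fri); April 14, 1936 (Tue); May 10, 1936 (Sun).
4 of the 7 holidays fall on weekdays; the rest are weekends and were already excluded.
Business days: 296 − 4 = 292.

292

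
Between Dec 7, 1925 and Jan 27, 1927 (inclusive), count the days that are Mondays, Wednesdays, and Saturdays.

Dec 7, 1925 is a Monday.
The range spans 417 days (inclusive of both endpoints).
417 = 7 × 59 + 4, so there are 59 full weeks plus 4 extra days.
Each full week contributes 3 days from the set (Mon, Wed, Sat): 59 × 3 = 177.
The 4 extra days are Mon, Tue, Wed, Thu — 2 of them qualify.
Total: 177 + 2 = 179.

179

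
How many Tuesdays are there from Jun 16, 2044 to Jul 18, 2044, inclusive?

4 Tuesdays

Jun 16, 2044 is a Thursday.
That's 33 days from start to end, counting both.
33 = 7 × 4 + 5, so there are 4 full weeks plus 5 extra days.
Each full week contributes one Tuesday: 4 so far.
The 5 extra days are Thursday, Friday, Saturday, Sunday, Monday — none qualify.
Total: 4 + 0 = 4.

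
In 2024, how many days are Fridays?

52

Jan 1, 2024 is a Monday.
The range spans 366 days (inclusive of both endpoints).
366 = 7 × 52 + 2, so there are 52 full weeks plus 2 extra days.
Each full week contributes one Friday: 52 so far.
The 2 extra days are Monday, Tuesday — none qualify.
Total: 52 + 0 = 52.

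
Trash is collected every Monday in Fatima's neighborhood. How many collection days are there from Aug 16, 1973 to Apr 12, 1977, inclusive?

Aug 16, 1973 is a Thursday.
The range spans 1336 days (inclusive of both endpoints).
1336 = 7 × 190 + 6, so there are 190 full weeks plus 6 extra days.
Each full week contributes one Monday: 190 so far.
The 6 extra days are Thursday, Friday, Saturday, Sunday, Monday, Tuesday — 1 of them qualifies.
Total: 190 + 1 = 191.

191 Mondays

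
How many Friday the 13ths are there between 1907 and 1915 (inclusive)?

Friday-the-13ths by year:
1907: Sep, Dec
1908: Mar, Nov
1909: Aug
1910: May
1911: Jan, Oct
1912: Sep, Dec
1913: Jun
1914: Feb, Mar, Nov
1915: Aug

15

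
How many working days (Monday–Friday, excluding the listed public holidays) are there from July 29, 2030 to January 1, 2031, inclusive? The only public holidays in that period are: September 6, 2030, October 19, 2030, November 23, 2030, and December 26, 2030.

111

July 29, 2030 is a Monday.
The range spans 157 days (inclusive of both endpoints).
157 = 7 × 22 + 3, so there are 22 full weeks plus 3 extra days.
Each full week contributes 5 weekdays (Mon–Fri): 22 × 5 = 110.
The 3 extra days are Monday, Tuesday, Wednesday — 3 of them qualify.
Total: 110 + 3 = 113.
Holidays: September 6, 2030 (Fri); October 19, 2030 (Sat); November 23, 2030 (Sat); December 26, 2030 (Thu).
2 of the 4 holidays fall on weekdays; the rest are weekends and were already excluded.
Business days: 113 − 2 = 111.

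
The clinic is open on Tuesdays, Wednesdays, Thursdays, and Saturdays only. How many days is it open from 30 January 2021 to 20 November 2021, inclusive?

169

30 January 2021 is a Saturday.
That's 295 days from start to end, counting both.
295 = 7 × 42 + 1, so there are 42 full weeks plus 1 extra day.
Each full week contributes 4 days from the set (Tue, Wed, Thu, Sat): 42 × 4 = 168.
The 1 extra day is Saturday — 1 of them qualifies.
Total: 168 + 1 = 169.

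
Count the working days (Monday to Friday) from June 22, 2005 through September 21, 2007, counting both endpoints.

June 22, 2005 is a Wednesday.
That's 822 days from start to end, counting both.
822 = 7 × 117 + 3, so there are 117 full weeks plus 3 extra days.
Each full week contributes 5 weekdays (Mon–Fri): 117 × 5 = 585.
The 3 extra days are Wednesday, Thursday, Friday — 3 of them qualify.
Total: 585 + 3 = 588.

588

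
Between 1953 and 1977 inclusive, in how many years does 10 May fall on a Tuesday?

4

Day of week of May 10 in each year:
1953: Sun, 1954: Mon, 1955: Tue ✓, 1956: Thu, 1957: Fri, 1958: Sat, 1959: Sun, 1960: Tue ✓, 1961: Wed, 1962: Thu, 1963: Fri, 1964: Sun, 1965: Mon, 1966: Tue ✓, 1967: Wed, 1968: Fri, 1969: Sat, 1970: Sun, 1971: Mon, 1972: Wed, 1973: Thu, 1974: Fri, 1975: Sat, 1976: Mon, 1977: Tue ✓
Tuesdays: 1955, 1960, 1966, 1977.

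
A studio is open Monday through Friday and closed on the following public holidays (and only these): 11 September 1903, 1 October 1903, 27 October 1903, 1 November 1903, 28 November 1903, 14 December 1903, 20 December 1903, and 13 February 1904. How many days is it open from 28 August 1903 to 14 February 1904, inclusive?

117

28 August 1903 is a Friday.
The range spans 171 days (inclusive of both endpoints).
171 = 7 × 24 + 3, so there are 24 full weeks plus 3 extra days.
Each full week contributes 5 weekdays (Mon–Fri): 24 × 5 = 120.
The 3 extra days are Friday, Saturday, Sunday — 1 of them qualifies.
Total: 120 + 1 = 121.
Holidays: 11 September 1903 (Fri); 1 October 1903 (Thu); 27 October 1903 (Tue); 1 November 1903 (Sun); 28 November 1903 (Sat); 14 December 1903 (Mon); 20 December 1903 (Sun); 13 February 1904 (Sat).
4 of the 8 holidays fall on weekdays; the rest are weekends and were already excluded.
Business days: 121 − 4 = 117.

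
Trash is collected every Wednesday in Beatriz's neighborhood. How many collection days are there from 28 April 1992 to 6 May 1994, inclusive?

106 Wednesdays

28 April 1992 is a Tuesday.
That's 739 days from start to end, counting both.
739 = 7 × 105 + 4, so there are 105 full weeks plus 4 extra days.
Each full week contributes one Wednesday: 105 so far.
The 4 extra days are Tuesday, Wednesday, Thursday, Friday — 1 of them qualifies.
Total: 105 + 1 = 106.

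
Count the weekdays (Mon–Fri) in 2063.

261

1 January 2063 is a Monday.
From 1 January 2063 to 31 December 2063 is 365 days inclusive.
365 = 7 × 52 + 1, so there are 52 full weeks plus 1 extra day.
Each full week contributes 5 weekdays (Mon–Fri): 52 × 5 = 260.
The 1 extra day is Mon — 1 of them qualifies.
Total: 260 + 1 = 261.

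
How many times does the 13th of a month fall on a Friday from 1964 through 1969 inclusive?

Friday-the-13ths by year:
1964: Mar, Nov
1965: Aug
1966: May
1967: Jan, Oct
1968: Sep, Dec
1969: Jun

9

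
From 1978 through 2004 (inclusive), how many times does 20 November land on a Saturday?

Day of week of November 20 in each year:
1978: Mon, 1979: Tue, 1980: Thu, 1981: Fri, 1982: Sat ✓, 1983: Sun, 1984: Tue, 1985: Wed, 1986: Thu, 1987: Fri, 1988: Sun, 1989: Mon, 1990: Tue, 1991: Wed, 1992: Fri, 1993: Sat ✓, 1994: Sun, 1995: Mon, 1996: Wed, 1997: Thu, 1998: Fri, 1999: Sat ✓, 2000: Mon, 2001: Tue, 2002: Wed, 2003: Thu, 2004: Sat ✓
Saturdays: 1982, 1993, 1999, 2004.

4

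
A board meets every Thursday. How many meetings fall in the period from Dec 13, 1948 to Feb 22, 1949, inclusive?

Dec 13, 1948 is a Monday.
That's 72 days from start to end, counting both.
72 = 7 × 10 + 2, so there are 10 full weeks plus 2 extra days.
Each full week contributes one Thursday: 10 so far.
The 2 extra days are Monday, Tuesday — none qualify.
Total: 10 + 0 = 10.

10 Thursdays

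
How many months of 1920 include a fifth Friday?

5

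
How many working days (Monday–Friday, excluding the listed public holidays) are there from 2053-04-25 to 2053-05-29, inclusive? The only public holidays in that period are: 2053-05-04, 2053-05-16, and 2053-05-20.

2053-04-25 is a Friday.
That's 35 days from start to end, counting both.
35 = 7 × 5, so the span is exactly 5 full weeks.
Each full week contributes 5 weekdays (Mon–Fri): 5 × 5 = 25.
Holidays: 2053-05-04 (Sun); 2053-05-16 (Fri); 2053-05-20 (Tue).
2 of the 3 holidays fall on weekdays; the rest are weekends and were already excluded.
Business days: 25 − 2 = 23.

23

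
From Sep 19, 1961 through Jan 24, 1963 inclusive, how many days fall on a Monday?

70

Sep 19, 1961 is a Tuesday.
The range spans 493 days (inclusive of both endpoints).
493 = 7 × 70 + 3, so there are 70 full weeks plus 3 extra days.
Each full week contributes one Monday: 70 so far.
The 3 extra days are Tuesday, Wednesday, Thursday — none qualify.
Total: 70 + 0 = 70.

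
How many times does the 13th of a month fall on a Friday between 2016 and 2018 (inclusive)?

5

Friday-the-13ths by year:
2016: May
2017: Jan, Oct
2018: Apr, Jul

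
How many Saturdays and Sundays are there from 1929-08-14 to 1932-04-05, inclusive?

1929-08-14 is a Wednesday.
From 1929-08-14 to 1932-04-05 is 966 days inclusive.
966 = 7 × 138, so the span is exactly 138 full weeks.
Each full week contributes 2 weekend days (Sat, Sun): 138 × 2 = 276.
Total: 276.

276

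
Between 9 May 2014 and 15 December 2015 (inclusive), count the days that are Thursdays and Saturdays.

167

9 May 2014 is a Friday.
The range spans 586 days (inclusive of both endpoints).
586 = 7 × 83 + 5, so there are 83 full weeks plus 5 extra days.
Each full week contributes 2 days from the set (Thu, Sat): 83 × 2 = 166.
The 5 extra days are Friday, Saturday, Sunday, Monday, Tuesday — 1 of them qualifies.
Total: 166 + 1 = 167.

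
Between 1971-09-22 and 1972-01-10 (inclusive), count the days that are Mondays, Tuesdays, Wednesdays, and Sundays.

63

1971-09-22 is a Wednesday.
From 1971-09-22 to 1972-01-10 is 111 days inclusive.
111 = 7 × 15 + 6, so there are 15 full weeks plus 6 extra days.
Each full week contributes 4 days from the set (Mon, Tue, Wed, Sun): 15 × 4 = 60.
The 6 extra days are Wednesday, Thursday, Friday, Saturday, Sunday, Monday — 3 of them qualify.
Total: 60 + 3 = 63.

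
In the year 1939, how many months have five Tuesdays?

A month has five Tuesdays exactly when Tuesday falls within its first (length − 28) days.
Jan: 31 days, starts Sun → 5 of Sun, Mon, Tue ✓
Feb: 28 days, starts Wed → 5 of (none)
Mar: 31 days, starts Wed → 5 of Wed, Thu, Fri
Apr: 30 days, starts Sat → 5 of Sat, Sun
May: 31 days, starts Mon → 5 of Mon, Tue, Wed ✓
Jun: 30 days, starts Thu → 5 of Thu, Fri
Jul: 31 days, starts Sat → 5 of Sat, Sun, Mon
Aug: 31 days, starts Tue → 5 of Tue, Wed, Thu ✓
Sep: 30 days, starts Fri → 5 of Fri, Sat
Oct: 31 days, starts Sun → 5 of Sun, Mon, Tue ✓
Nov: 30 days, starts Wed → 5 of Wed, Thu
Dec: 31 days, starts Fri → 5 of Fri, Sat, Sun
Months with five Tuesdays: Jan, May, Aug, Oct.

4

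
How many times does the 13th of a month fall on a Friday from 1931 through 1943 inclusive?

23

Friday-the-13ths by year:
1931: Feb, Mar, Nov
1932: May
1933: Jan, Oct
1934: Apr, Jul
1935: Sep, Dec
1936: Mar, Nov
1937: Aug
1938: May
1939: Jan, Oct
1940: Sep, Dec
1941: Jun
1942: Feb, Mar, Nov
1943: Aug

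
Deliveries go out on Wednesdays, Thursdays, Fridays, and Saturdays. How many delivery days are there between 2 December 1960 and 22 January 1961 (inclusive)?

2 December 1960 is a Friday.
From 2 December 1960 to 22 January 1961 is 52 days inclusive.
52 = 7 × 7 + 3, so there are 7 full weeks plus 3 extra days.
Each full week contributes 4 days from the set (Wed, Thu, Fri, Sat): 7 × 4 = 28.
The 3 extra days are Fri, Sat, Sun — 2 of them qualify.
Total: 28 + 2 = 30.

30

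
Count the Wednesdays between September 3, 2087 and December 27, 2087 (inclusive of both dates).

September 3, 2087 is a Wednesday.
That's 116 days from start to end, counting both.
116 = 7 × 16 + 4, so there are 16 full weeks plus 4 extra days.
Each full week contributes one Wednesday: 16 so far.
The 4 extra days are Wed, Thu, Fri, Sat — 1 of them qualifies.
Total: 16 + 1 = 17.

17 Wednesdays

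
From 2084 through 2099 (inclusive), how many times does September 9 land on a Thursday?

Day of week of September 9 in each year:
2084: Sat, 2085: Sun, 2086: Mon, 2087: Tue, 2088: Thu ✓, 2089: Fri, 2090: Sat, 2091: Sun, 2092: Tue, 2093: Wed, 2094: Thu ✓, 2095: Fri, 2096: Sun, 2097: Mon, 2098: Tue, 2099: Wed
Thursdays: 2088, 2094.

2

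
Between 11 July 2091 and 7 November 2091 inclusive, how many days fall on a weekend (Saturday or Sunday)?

34

11 July 2091 is a Wednesday.
From 11 July 2091 to 7 November 2091 is 120 days inclusive.
120 = 7 × 17 + 1, so there are 17 full weeks plus 1 extra day.
Each full week contributes 2 weekend days (Sat, Sun): 17 × 2 = 34.
The 1 extra day is Wed — none qualify.
Total: 34 + 0 = 34.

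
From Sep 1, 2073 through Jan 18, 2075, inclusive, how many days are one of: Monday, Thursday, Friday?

217

Sep 1, 2073 is a Friday.
From Sep 1, 2073 to Jan 18, 2075 is 505 days inclusive.
505 = 7 × 72 + 1, so there are 72 full weeks plus 1 extra day.
Each full week contributes 3 days from the set (Mon, Thu, Fri): 72 × 3 = 216.
The 1 extra day is Friday — 1 of them qualifies.
Total: 216 + 1 = 217.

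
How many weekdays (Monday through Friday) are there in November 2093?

21 weekdays

1 November 2093 is a Sunday.
That's 30 days from start to end, counting both.
30 = 7 × 4 + 2, so there are 4 full weeks plus 2 extra days.
Each full week contributes 5 weekdays (Mon–Fri): 4 × 5 = 20.
The 2 extra days are Sun, Mon — 1 of them qualifies.
Total: 20 + 1 = 21.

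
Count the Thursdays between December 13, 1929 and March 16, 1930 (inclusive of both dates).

13 Thursdays

December 13, 1929 is a Friday.
That's 94 days from start to end, counting both.
94 = 7 × 13 + 3, so there are 13 full weeks plus 3 extra days.
Each full week contributes one Thursday: 13 so far.
The 3 extra days are Fri, Sat, Sun — none qualify.
Total: 13 + 0 = 13.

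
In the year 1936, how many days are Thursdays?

53

Jan 1, 1936 is a Wednesday.
From Jan 1, 1936 to Dec 31, 1936 is 366 days inclusive.
366 = 7 × 52 + 2, so there are 52 full weeks plus 2 extra days.
Each full week contributes one Thursday: 52 so far.
The 2 extra days are Wed, Thu — 1 of them qualifies.
Total: 52 + 1 = 53.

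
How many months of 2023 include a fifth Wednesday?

4

A month has five Wednesdays exactly when Wednesday falls within its first (length − 28) days.
Jan: 31 days, starts Sun → 5 of Sun, Mon, Tue
Feb: 28 days, starts Wed → 5 of (none)
Mar: 31 days, starts Wed → 5 of Wed, Thu, Fri ✓
Apr: 30 days, starts Sat → 5 of Sat, Sun
May: 31 days, starts Mon → 5 of Mon, Tue, Wed ✓
Jun: 30 days, starts Thu → 5 of Thu, Fri
Jul: 31 days, starts Sat → 5 of Sat, Sun, Mon
Aug: 31 days, starts Tue → 5 of Tue, Wed, Thu ✓
Sep: 30 days, starts Fri → 5 of Fri, Sat
Oct: 31 days, starts Sun → 5 of Sun, Mon, Tue
Nov: 30 days, starts Wed → 5 of Wed, Thu ✓
Dec: 31 days, starts Fri → 5 of Fri, Sat, Sun
Months with five Wednesdays: Mar, May, Aug, Nov.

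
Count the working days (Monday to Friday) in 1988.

261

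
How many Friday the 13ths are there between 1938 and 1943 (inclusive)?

10

Friday-the-13ths by year:
1938: May
1939: Jan, Oct
1940: Sep, Dec
1941: Jun
1942: Feb, Mar, Nov
1943: Aug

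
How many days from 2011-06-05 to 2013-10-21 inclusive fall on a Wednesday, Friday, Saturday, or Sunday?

2011-06-05 is a Sunday.
The range spans 870 days (inclusive of both endpoints).
870 = 7 × 124 + 2, so there are 124 full weeks plus 2 extra days.
Each full week contributes 4 days from the set (Wed, Fri, Sat, Sun): 124 × 4 = 496.
The 2 extra days are Sunday, Monday — 1 of them qualifies.
Total: 496 + 1 = 497.

497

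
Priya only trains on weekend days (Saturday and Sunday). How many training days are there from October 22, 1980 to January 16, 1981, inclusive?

24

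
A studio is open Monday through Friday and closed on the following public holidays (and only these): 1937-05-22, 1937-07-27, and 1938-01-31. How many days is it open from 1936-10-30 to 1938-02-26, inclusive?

344 business days

1936-10-30 is a Friday.
From 1936-10-30 to 1938-02-26 is 485 days inclusive.
485 = 7 × 69 + 2, so there are 69 full weeks plus 2 extra days.
Each full week contributes 5 weekdays (Mon–Fri): 69 × 5 = 345.
The 2 extra days are Friday, Saturday — 1 of them qualifies.
Total: 345 + 1 = 346.
Holidays: 1937-05-22 (Sat); 1937-07-27 (Tue); 1938-01-31 (Mon).
2 of the 3 holidays fall on weekdays; the rest are weekends and were already excluded.
Business days: 346 − 2 = 344.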